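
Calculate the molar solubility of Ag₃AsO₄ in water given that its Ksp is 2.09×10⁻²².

1.67×10⁻⁶ M

Ag₃AsO₄(s) ⇌ 3 Ag⁺(aq) + AsO₄³⁻(aq)
For each mole of Ag₃AsO₄ that dissolves per liter, [Ag⁺] = 3s and [AsO₄³⁻] = s; let s denote this solubility.
Ksp = [Ag⁺]^3[AsO₄³⁻] = (3s)^3 · s = 27s^4
27s^4 = 2.09×10⁻²²  ⇒  s^4 = 7.74×10⁻²⁴
s = 1.67×10⁻⁶ mol L⁻¹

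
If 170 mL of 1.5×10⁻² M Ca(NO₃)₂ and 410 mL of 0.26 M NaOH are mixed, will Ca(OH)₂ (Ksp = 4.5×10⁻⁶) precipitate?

Yes

After mixing, V = 170 mL + 410 mL = 580 mL.
[Ca²⁺] = (1.5×10⁻²)(170)/580 = 4.4×10⁻³ M
[OH⁻] = (0.26)(410)/580 = 0.18 M
Q = [Ca²⁺][OH⁻]^2 = 1.5×10⁻⁴
Since Q (1.5×10⁻⁴) exceeds Ksp (4.5×10⁻⁶), Ca(OH)₂ will precipitate.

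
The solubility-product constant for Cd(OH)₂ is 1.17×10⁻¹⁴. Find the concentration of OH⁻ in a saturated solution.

2.86×10⁻⁵ M

Cd(OH)₂(s) ⇌ Cd²⁺(aq) + 2 OH⁻(aq)
Call the molar solubility s, so that [Cd²⁺] = s and [OH⁻] = 2s.
Ksp = [Cd²⁺][OH⁻]^2 = s · (2s)^2 = 4s^3 = 1.17×10⁻¹⁴
s = 1.43×10⁻⁵ mol L⁻¹
[OH⁻] = 2s = 2.86×10⁻⁵ mol L⁻¹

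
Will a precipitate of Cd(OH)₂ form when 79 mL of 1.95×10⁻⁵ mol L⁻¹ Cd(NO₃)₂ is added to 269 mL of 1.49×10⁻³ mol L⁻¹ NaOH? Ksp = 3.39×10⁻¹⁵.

The combined volume is 348 mL.
[Cd²⁺] = (1.95×10⁻⁵)(79)/348 = 4.43×10⁻⁶ mol L⁻¹
[OH⁻] = (1.49×10⁻³)(269)/348 = 1.15×10⁻³ mol L⁻¹
Q = [Cd²⁺][OH⁻]^2 = 5.87×10⁻¹²
Q = 5.87×10⁻¹² > Ksp = 3.39×10⁻¹⁵, so the solution is supersaturated and Cd(OH)₂ precipitates.

Yes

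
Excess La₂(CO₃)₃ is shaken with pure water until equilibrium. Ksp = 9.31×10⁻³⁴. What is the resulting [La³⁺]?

1.94×10⁻⁷ M

La₂(CO₃)₃(s) ⇌ 2 La³⁺(aq) + 3 CO₃²⁻(aq)
For each mole of La₂(CO₃)₃ that dissolves per liter, [La³⁺] = 2s and [CO₃²⁻] = 3s; let s denote this solubility.
Ksp = [La³⁺]^2[CO₃²⁻]^3 = (2s)^2 · (3s)^3 = 108s^5 = 9.31×10⁻³⁴
s = 9.71×10⁻⁸ mol/L
[La³⁺] = 2s = 1.94×10⁻⁷ mol/L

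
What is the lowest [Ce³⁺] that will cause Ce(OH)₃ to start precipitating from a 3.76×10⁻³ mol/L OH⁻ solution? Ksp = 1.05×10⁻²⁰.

A salt starts to precipitate once the ion product Q reaches its Ksp.
Ce(OH)₃(s) ⇌ Ce³⁺(aq) + 3 OH⁻(aq)
Ksp = [Ce³⁺][OH⁻]^3 = [Ce³⁺](3.76×10⁻³)^3
[Ce³⁺] = 1.05×10⁻²⁰ / (3.76×10⁻³)^3 = 1.98×10⁻¹³
[Ce³⁺] = 1.98×10⁻¹³ mol/L

1.98×10⁻¹³ M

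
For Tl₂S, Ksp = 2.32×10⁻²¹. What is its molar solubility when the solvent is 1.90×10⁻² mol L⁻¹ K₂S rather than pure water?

1.75×10⁻¹⁰ M

Tl₂S(s) ⇌ 2 Tl⁺(aq) + S²⁻(aq)
The solution already contains S²⁻ at 1.90×10⁻² mol L⁻¹. Let s be the molar solubility of Tl₂S.
[S²⁻] ≈ 1.90×10⁻² mol L⁻¹ (common ion dominates); [Tl⁺] = 2s.
Ksp = [Tl⁺]^2[S²⁻] = (2s)^2(1.90×10⁻²)
(2s)^2 = 2.32×10⁻²¹ / (1.90×10⁻²) = 1.22×10⁻¹⁹
s = 1.75×10⁻¹⁰ mol L⁻¹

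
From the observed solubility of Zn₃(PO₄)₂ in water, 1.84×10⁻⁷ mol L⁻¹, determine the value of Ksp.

Ksp = 2.28×10⁻³²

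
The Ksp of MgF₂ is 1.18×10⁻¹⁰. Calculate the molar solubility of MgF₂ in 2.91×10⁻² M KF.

1.39×10⁻⁷ M

MgF₂(s) ⇌ Mg²⁺(aq) + 2 F⁻(aq)
The solution already contains F⁻ at 2.91×10⁻² M. Let s be the molar solubility of MgF₂.
[F⁻] ≈ 2.91×10⁻² M (common ion dominates); [Mg²⁺] = s.
Ksp = [Mg²⁺][F⁻]^2 = s(2.91×10⁻²)^2
s = 1.18×10⁻¹⁰ / (2.91×10⁻²)^2 = 1.39×10⁻⁷
s = 1.39×10⁻⁷ M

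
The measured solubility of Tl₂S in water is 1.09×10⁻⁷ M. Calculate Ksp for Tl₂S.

Tl₂S(s) ⇌ 2 Tl⁺(aq) + S²⁻(aq)
Let s be the molar solubility. Then [Tl⁺] = 2s and [S²⁻] = s.
Ksp = [Tl⁺]^2[S²⁻] = (2s)^2 · s = 4s^3
Ksp = 4 × (1.09×10⁻⁷)^3 = 5.18×10⁻²¹

Ksp = 5.18×10⁻²¹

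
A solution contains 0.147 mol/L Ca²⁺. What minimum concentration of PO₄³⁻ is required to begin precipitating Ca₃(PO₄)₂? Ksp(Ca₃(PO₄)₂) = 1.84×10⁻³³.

7.61×10⁻¹⁶ M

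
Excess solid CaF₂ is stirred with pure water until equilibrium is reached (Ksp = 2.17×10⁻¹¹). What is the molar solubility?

1.76×10⁻⁴ M

CaF₂(s) ⇌ Ca²⁺(aq) + 2 F⁻(aq)
If s mol/L of CaF₂ dissolves, [Ca²⁺] = s and [F⁻] = 2s.
Ksp = [Ca²⁺][F⁻]^2 = s · (2s)^2 = 4s^3
4s^3 = 2.17×10⁻¹¹  ⇒  s^3 = 5.43×10⁻¹²
s = 1.76×10⁻⁴ mol L⁻¹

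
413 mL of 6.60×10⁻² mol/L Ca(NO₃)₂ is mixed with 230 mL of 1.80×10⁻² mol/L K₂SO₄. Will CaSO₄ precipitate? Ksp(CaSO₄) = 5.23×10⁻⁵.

After mixing, V = 413 mL + 230 mL = 643 mL.
[Ca²⁺] = (6.60×10⁻²)(413)/643 = 4.24×10⁻² mol/L
[SO₄²⁻] = (1.80×10⁻²)(230)/643 = 6.44×10⁻³ mol/L
Q = [Ca²⁺][SO₄²⁻] = 2.73×10⁻⁴
Q = 2.73×10⁻⁴ > Ksp = 5.23×10⁻⁵, so the solution is supersaturated and CaSO₄ precipitates.

Yes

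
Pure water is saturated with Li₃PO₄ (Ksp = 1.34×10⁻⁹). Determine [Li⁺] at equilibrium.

Li₃PO₄(s) ⇌ 3 Li⁺(aq) + PO₄³⁻(aq)
Let s be the molar solubility. Then [Li⁺] = 3s and [PO₄³⁻] = s.
Ksp = [Li⁺]^3[PO₄³⁻] = (3s)^3 · s = 27s^4 = 1.34×10⁻⁹
s = 2.65×10⁻³ mol L⁻¹
[Li⁺] = 3s = 7.96×10⁻³ mol L⁻¹

7.96×10⁻³ M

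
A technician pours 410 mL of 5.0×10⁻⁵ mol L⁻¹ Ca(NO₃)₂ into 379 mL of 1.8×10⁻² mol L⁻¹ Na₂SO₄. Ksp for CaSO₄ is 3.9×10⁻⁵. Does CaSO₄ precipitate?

No

The combined volume is 789 mL.
[Ca²⁺] = (5.0×10⁻⁵)(410)/789 = 2.6×10⁻⁵ mol L⁻¹
[SO₄²⁻] = (1.8×10⁻²)(379)/789 = 8.6×10⁻³ mol L⁻¹
Q = [Ca²⁺][SO₄²⁻] = 2.2×10⁻⁷
Since Q (2.2×10⁻⁷) is less than Ksp (3.9×10⁻⁵), no CaSO₄ precipitates.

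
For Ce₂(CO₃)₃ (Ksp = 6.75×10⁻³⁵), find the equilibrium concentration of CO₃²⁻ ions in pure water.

Ce₂(CO₃)₃(s) ⇌ 2 Ce³⁺(aq) + 3 CO₃²⁻(aq)
Let s be the molar solubility. Then [Ce³⁺] = 2s and [CO₃²⁻] = 3s.
Ksp = [Ce³⁺]^2[CO₃²⁻]^3 = (2s)^2 · (3s)^3 = 108s^5 = 6.75×10⁻³⁵
s = 5.74×10⁻⁸ M
[CO₃²⁻] = 3s = 1.72×10⁻⁷ M

1.72×10⁻⁷ M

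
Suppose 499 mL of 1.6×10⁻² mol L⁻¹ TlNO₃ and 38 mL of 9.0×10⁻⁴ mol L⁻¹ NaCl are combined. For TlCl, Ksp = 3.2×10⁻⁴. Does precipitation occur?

The combined volume is 537 mL.
[Tl⁺] = (1.6×10⁻²)(499)/537 = 1.5×10⁻² mol L⁻¹
[Cl⁻] = (9.0×10⁻⁴)(38)/537 = 6.4×10⁻⁵ mol L⁻¹
Q = [Tl⁺][Cl⁻] = 9.5×10⁻⁷
Since Q (9.5×10⁻⁷) is less than Ksp (3.2×10⁻⁴), no TlCl precipitates.

No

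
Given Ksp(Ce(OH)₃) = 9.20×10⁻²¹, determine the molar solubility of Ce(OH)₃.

4.30×10⁻⁶ M

Ce(OH)₃(s) ⇌ Ce³⁺(aq) + 3 OH⁻(aq)
Let s be the molar solubility. Then [Ce³⁺] = s and [OH⁻] = 3s.
Ksp = [Ce³⁺][OH⁻]^3 = s · (3s)^3 = 27s^4
27s^4 = 9.20×10⁻²¹  ⇒  s^4 = 3.41×10⁻²²
Taking the 4th root, s = 4.30×10⁻⁶ mol L⁻¹.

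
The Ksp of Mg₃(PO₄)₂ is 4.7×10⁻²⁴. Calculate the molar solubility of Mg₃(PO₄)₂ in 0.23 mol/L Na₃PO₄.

1.5×10⁻⁸ M

Mg₃(PO₄)₂(s) ⇌ 3 Mg²⁺(aq) + 2 PO₄³⁻(aq)
The solution already contains PO₄³⁻ at 0.23 mol/L. Let s be the molar solubility of Mg₃(PO₄)₂.
[PO₄³⁻] ≈ 0.23 mol/L (common ion dominates); [Mg²⁺] = 3s.
Ksp = [Mg²⁺]^3[PO₄³⁻]^2 = (3s)^3(0.23)^2
(3s)^3 = 4.7×10⁻²⁴ / (0.23)^2 = 8.9×10⁻²³
s = 1.5×10⁻⁸ mol/L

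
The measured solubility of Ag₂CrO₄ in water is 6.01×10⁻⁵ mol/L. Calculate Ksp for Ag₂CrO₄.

Ksp = 8.68×10⁻¹³

Ag₂CrO₄(s) ⇌ 2 Ag⁺(aq) + CrO₄²⁻(aq)
For each mole of Ag₂CrO₄ that dissolves per liter, [Ag⁺] = 2s and [CrO₄²⁻] = s; let s denote this solubility.
Ksp = [Ag⁺]^2[CrO₄²⁻] = (2s)^2 · s = 4s^3
Ksp = 4 × (6.01×10⁻⁵)^3 = 8.68×10⁻¹³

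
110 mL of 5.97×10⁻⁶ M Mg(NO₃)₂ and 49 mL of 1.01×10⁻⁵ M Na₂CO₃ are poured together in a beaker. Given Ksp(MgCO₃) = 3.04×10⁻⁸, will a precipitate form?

No

The combined volume is 159 mL.
[Mg²⁺] = (5.97×10⁻⁶)(110)/159 = 4.13×10⁻⁶ M
[CO₃²⁻] = (1.01×10⁻⁵)(49)/159 = 3.11×10⁻⁶ M
Q = [Mg²⁺][CO₃²⁻] = 1.29×10⁻¹¹
Q < Ksp (1.29×10⁻¹¹ vs 3.04×10⁻⁸); the solution remains unsaturated and no precipitate forms.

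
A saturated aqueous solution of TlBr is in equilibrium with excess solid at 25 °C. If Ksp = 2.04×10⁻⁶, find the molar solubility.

TlBr(s) ⇌ Tl⁺(aq) + Br⁻(aq)
With molar solubility s: [Tl⁺] = s, [Br⁻] = s.
Ksp = [Tl⁺][Br⁻] = s · s = s^2
s^2 = 2.04×10⁻⁶
s = (2.04×10⁻⁶)^(1/2) = 1.43×10⁻³ M

1.43×10⁻³ M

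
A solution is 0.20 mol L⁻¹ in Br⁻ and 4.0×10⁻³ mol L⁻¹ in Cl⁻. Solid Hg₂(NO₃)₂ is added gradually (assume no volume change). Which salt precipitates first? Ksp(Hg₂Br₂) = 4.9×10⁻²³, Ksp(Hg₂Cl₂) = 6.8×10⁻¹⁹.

Hg₂Br₂

Each salt precipitates once Q = Ksp for that salt.
For Hg₂Br₂: [Hg₂²⁺] = (Ksp/[Br⁻]^2) = 1.2×10⁻²¹ mol L⁻¹
For Hg₂Cl₂: [Hg₂²⁺] = (Ksp/[Cl⁻]^2) = 4.3×10⁻¹⁴ mol L⁻¹
The smaller threshold [Hg₂²⁺] is reached first, so Hg₂Br₂ precipitates first.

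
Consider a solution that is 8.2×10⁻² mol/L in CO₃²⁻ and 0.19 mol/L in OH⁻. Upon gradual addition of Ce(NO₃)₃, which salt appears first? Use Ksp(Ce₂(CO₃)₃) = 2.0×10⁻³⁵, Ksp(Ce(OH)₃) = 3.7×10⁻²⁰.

Ce(OH)₃

The threshold for precipitation is Q = Ksp.
For Ce₂(CO₃)₃: [Ce³⁺] = (Ksp/[CO₃²⁻]^3)^(1/2) = 1.9×10⁻¹⁶ mol/L
For Ce(OH)₃: [Ce³⁺] = (Ksp/[OH⁻]^3) = 5.4×10⁻¹⁸ mol/L
Since Ce(OH)₃ needs less Ce³⁺ to reach saturation, it precipitates first.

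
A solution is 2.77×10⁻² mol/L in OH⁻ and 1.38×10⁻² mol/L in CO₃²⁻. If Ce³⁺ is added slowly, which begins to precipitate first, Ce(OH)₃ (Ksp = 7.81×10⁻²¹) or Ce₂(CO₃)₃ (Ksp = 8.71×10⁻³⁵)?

A salt starts to precipitate once the ion product Q reaches its Ksp.
For Ce(OH)₃: [Ce³⁺] = (Ksp/[OH⁻]^3) = 3.67×10⁻¹⁶ mol/L
For Ce₂(CO₃)₃: [Ce³⁺] = (Ksp/[CO₃²⁻]^3)^(1/2) = 5.76×10⁻¹⁵ mol/L
Ce(OH)₃ requires the lower [Ce³⁺], so it precipitates first.

Ce(OH)₃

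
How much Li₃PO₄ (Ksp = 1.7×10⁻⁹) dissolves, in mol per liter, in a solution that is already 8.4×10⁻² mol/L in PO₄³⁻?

Li₃PO₄(s) ⇌ 3 Li⁺(aq) + PO₄³⁻(aq)
Let s be the solubility of Li₃PO₄ here. The common ion gives [PO₄³⁻] ≈ 8.4×10⁻² mol/L, and [Li⁺] = 3s.
Ksp = [Li⁺]^3[PO₄³⁻] = (3s)^3(8.4×10⁻²)
(3s)^3 = 1.7×10⁻⁹ / (8.4×10⁻²) = 2.0×10⁻⁸
s = 9.1×10⁻⁴ mol/L

9.1×10⁻⁴ M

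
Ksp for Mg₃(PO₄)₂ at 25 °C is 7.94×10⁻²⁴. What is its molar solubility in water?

Mg₃(PO₄)₂(s) ⇌ 3 Mg²⁺(aq) + 2 PO₄³⁻(aq)
For each mole of Mg₃(PO₄)₂ that dissolves per liter, [Mg²⁺] = 3s and [PO₄³⁻] = 2s; let s denote this solubility.
Ksp = [Mg²⁺]^3[PO₄³⁻]^2 = (3s)^3 · (2s)^2 = 108s^5
108s^5 = 7.94×10⁻²⁴  ⇒  s^5 = 7.35×10⁻²⁶
s = 9.40×10⁻⁶ mol L⁻¹

9.40×10⁻⁶ M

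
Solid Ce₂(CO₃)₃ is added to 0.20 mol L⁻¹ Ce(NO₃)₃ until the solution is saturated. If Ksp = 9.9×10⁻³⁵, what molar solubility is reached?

4.5×10⁻¹² M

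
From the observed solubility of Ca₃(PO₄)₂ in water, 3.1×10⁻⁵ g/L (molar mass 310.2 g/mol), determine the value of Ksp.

Ksp = 1.1×10⁻³³

Molar solubility s = (3.1×10⁻⁵ g/L) / (310.2 g/mol) = 9.994×10⁻⁸ mol/L
Ca₃(PO₄)₂(s) ⇌ 3 Ca²⁺(aq) + 2 PO₄³⁻(aq)
If s mol/L of Ca₃(PO₄)₂ dissolves, [Ca²⁺] = 3s and [PO₄³⁻] = 2s.
Ksp = [Ca²⁺]^3[PO₄³⁻]^2 = (3s)^3 · (2s)^2 = 108s^5
Ksp = 108 × (9.994×10⁻⁸)^5 = 1.1×10⁻³³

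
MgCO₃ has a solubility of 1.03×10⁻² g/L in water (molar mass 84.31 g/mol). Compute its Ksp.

Ksp = 1.49×10⁻⁸

Molar solubility s = (1.03×10⁻² g/L) / (84.31 g/mol) = 1.2217×10⁻⁴ mol/L
MgCO₃(s) ⇌ Mg²⁺(aq) + CO₃²⁻(aq)
For each mole of MgCO₃ that dissolves per liter, [Mg²⁺] = s and [CO₃²⁻] = s; let s denote this solubility.
Ksp = [Mg²⁺][CO₃²⁻] = s · s = s^2
Ksp = (1.2217×10⁻⁴)^2 = 1.49×10⁻⁸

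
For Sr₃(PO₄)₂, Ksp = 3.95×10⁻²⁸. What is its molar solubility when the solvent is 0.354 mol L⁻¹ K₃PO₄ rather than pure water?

4.89×10⁻¹⁰ M

Sr₃(PO₄)₂(s) ⇌ 3 Sr²⁺(aq) + 2 PO₄³⁻(aq)
PO₄³⁻ is already present at 0.354 mol L⁻¹. If s mol/L of Sr₃(PO₄)₂ dissolves, [Sr²⁺] = 3s while [PO₄³⁻] ≈ 0.354 mol L⁻¹.
Ksp = [Sr²⁺]^3[PO₄³⁻]^2 = (3s)^3(0.354)^2
(3s)^3 = 3.95×10⁻²⁸ / (0.354)^2 = 3.15×10⁻²⁷
s = 4.89×10⁻¹⁰ mol L⁻¹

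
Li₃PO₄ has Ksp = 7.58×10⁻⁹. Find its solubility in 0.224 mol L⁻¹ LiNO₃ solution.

Li₃PO₄(s) ⇌ 3 Li⁺(aq) + PO₄³⁻(aq)
The solution already contains Li⁺ at 0.224 mol L⁻¹. Let s be the molar solubility of Li₃PO₄.
[Li⁺] ≈ 0.224 mol L⁻¹ (common ion dominates); [PO₄³⁻] = s.
Ksp = [Li⁺]^3[PO₄³⁻] = (0.224)^3s
s = 7.58×10⁻⁹ / (0.224)^3 = 6.74×10⁻⁷
s = 6.74×10⁻⁷ mol L⁻¹

6.74×10⁻⁷ M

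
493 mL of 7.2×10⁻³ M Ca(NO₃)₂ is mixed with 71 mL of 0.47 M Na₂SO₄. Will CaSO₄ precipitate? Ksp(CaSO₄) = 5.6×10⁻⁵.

Yes

The combined volume is 564 mL.
[Ca²⁺] = (7.2×10⁻³)(493)/564 = 6.3×10⁻³ M
[SO₄²⁻] = (0.47)(71)/564 = 5.9×10⁻² M
Q = [Ca²⁺][SO₄²⁻] = 3.7×10⁻⁴
Because Q > Ksp (3.7×10⁻⁴ vs 5.6×10⁻⁵), a precipitate of CaSO₄ forms.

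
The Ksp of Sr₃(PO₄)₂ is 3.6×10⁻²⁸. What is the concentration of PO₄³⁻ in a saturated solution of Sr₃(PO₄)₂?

Sr₃(PO₄)₂(s) ⇌ 3 Sr²⁺(aq) + 2 PO₄³⁻(aq)
If s mol/L of Sr₃(PO₄)₂ dissolves, [Sr²⁺] = 3s and [PO₄³⁻] = 2s.
Ksp = [Sr²⁺]^3[PO₄³⁻]^2 = (3s)^3 · (2s)^2 = 108s^5 = 3.6×10⁻²⁸
s = 1.3×10⁻⁶ mol/L
[PO₄³⁻] = 2s = 2.5×10⁻⁶ mol/L

2.5×10⁻⁶ M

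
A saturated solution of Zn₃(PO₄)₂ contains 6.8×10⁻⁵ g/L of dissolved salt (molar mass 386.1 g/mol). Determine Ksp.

s = (6.8×10⁻⁵ g L⁻¹)/(386.1 g mol⁻¹) = 1.761×10⁻⁷ M
Zn₃(PO₄)₂(s) ⇌ 3 Zn²⁺(aq) + 2 PO₄³⁻(aq)
For each mole of Zn₃(PO₄)₂ that dissolves per liter, [Zn²⁺] = 3s and [PO₄³⁻] = 2s; let s denote this solubility.
Ksp = [Zn²⁺]^3[PO₄³⁻]^2 = (3s)^3 · (2s)^2 = 108s^5
Ksp = 108 × (1.761×10⁻⁷)^5 = 1.8×10⁻³²

Ksp = 1.8×10⁻³²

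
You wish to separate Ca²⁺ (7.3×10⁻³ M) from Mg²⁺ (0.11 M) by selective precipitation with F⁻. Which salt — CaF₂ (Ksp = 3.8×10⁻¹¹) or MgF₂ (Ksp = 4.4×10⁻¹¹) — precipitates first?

Precipitation of each salt begins when its ion product equals Ksp.
For CaF₂: [F⁻] = (Ksp/[Ca²⁺])^(1/2) = 7.2×10⁻⁵ M
For MgF₂: [F⁻] = (Ksp/[Mg²⁺])^(1/2) = 2.0×10⁻⁵ M
MgF₂ requires the lower [F⁻], so it precipitates first.

MgF₂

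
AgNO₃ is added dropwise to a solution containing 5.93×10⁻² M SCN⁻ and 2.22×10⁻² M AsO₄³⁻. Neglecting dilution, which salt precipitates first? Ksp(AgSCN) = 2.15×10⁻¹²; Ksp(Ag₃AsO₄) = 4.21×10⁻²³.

Each salt precipitates once Q = Ksp for that salt.
For AgSCN: [Ag⁺] = (Ksp/[SCN⁻]) = 3.63×10⁻¹¹ M
For Ag₃AsO₄: [Ag⁺] = (Ksp/[AsO₄³⁻])^(1/3) = 1.24×10⁻⁷ M
The smaller threshold [Ag⁺] is reached first, so AgSCN precipitates first.

AgSCN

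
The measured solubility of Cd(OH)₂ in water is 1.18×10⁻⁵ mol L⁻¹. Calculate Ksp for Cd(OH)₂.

Cd(OH)₂(s) ⇌ Cd²⁺(aq) + 2 OH⁻(aq)
For each mole of Cd(OH)₂ that dissolves per liter, [Cd²⁺] = s and [OH⁻] = 2s; let s denote this solubility.
Ksp = [Cd²⁺][OH⁻]^2 = s · (2s)^2 = 4s^3
Ksp = 4 × (1.18×10⁻⁵)^3 = 6.57×10⁻¹⁵

Ksp = 6.57×10⁻¹⁵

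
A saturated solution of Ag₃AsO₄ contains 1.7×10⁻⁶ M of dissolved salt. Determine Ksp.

Ag₃AsO₄(s) ⇌ 3 Ag⁺(aq) + AsO₄³⁻(aq)
If s mol/L of Ag₃AsO₄ dissolves, [Ag⁺] = 3s and [AsO₄³⁻] = s.
Ksp = [Ag⁺]^3[AsO₄³⁻] = (3s)^3 · s = 27s^4
Ksp = 27 × (1.7×10⁻⁶)^4 = 2.3×10⁻²²

Ksp = 2.3×10⁻²²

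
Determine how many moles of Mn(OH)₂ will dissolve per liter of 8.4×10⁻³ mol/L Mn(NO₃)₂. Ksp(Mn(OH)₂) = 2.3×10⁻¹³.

2.6×10⁻⁶ M

Mn(OH)₂(s) ⇌ Mn²⁺(aq) + 2 OH⁻(aq)
With Mn²⁺ already at 8.4×10⁻³ mol/L and s small, take [Mn²⁺] ≈ 8.4×10⁻³ mol/L and [OH⁻] = 2s.
Ksp = [Mn²⁺][OH⁻]^2 = (8.4×10⁻³)(2s)^2
(2s)^2 = 2.3×10⁻¹³ / (8.4×10⁻³) = 2.7×10⁻¹¹
s = 2.6×10⁻⁶ mol/L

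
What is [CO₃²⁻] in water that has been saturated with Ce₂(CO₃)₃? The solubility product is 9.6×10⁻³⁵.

1.8×10⁻⁷ M

Ce₂(CO₃)₃(s) ⇌ 2 Ce³⁺(aq) + 3 CO₃²⁻(aq)
Call the molar solubility s, so that [Ce³⁺] = 2s and [CO₃²⁻] = 3s.
Ksp = [Ce³⁺]^2[CO₃²⁻]^3 = (2s)^2 · (3s)^3 = 108s^5 = 9.6×10⁻³⁵
s = 6.2×10⁻⁸ M
[CO₃²⁻] = 3s = 1.8×10⁻⁷ M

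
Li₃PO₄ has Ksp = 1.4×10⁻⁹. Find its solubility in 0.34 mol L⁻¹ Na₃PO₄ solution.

Li₃PO₄(s) ⇌ 3 Li⁺(aq) + PO₄³⁻(aq)
The solution already contains PO₄³⁻ at 0.34 mol L⁻¹. Let s be the molar solubility of Li₃PO₄.
[PO₄³⁻] ≈ 0.34 mol L⁻¹ (common ion dominates); [Li⁺] = 3s.
Ksp = [Li⁺]^3[PO₄³⁻] = (3s)^3(0.34)
(3s)^3 = 1.4×10⁻⁹ / (0.34) = 4.1×10⁻⁹
s = 5.3×10⁻⁴ mol L⁻¹

5.3×10⁻⁴ M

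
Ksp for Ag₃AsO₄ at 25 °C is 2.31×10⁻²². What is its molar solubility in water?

1.71×10⁻⁶ M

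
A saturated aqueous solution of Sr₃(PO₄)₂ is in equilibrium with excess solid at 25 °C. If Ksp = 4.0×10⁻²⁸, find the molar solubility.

Sr₃(PO₄)₂(s) ⇌ 3 Sr²⁺(aq) + 2 PO₄³⁻(aq)
Call the molar solubility s, so that [Sr²⁺] = 3s and [PO₄³⁻] = 2s.
Ksp = [Sr²⁺]^3[PO₄³⁻]^2 = (3s)^3 · (2s)^2 = 108s^5
108s^5 = 4.0×10⁻²⁸  ⇒  s^5 = 3.7×10⁻³⁰
s = (3.7×10⁻³⁰)^(1/5) = 1.3×10⁻⁶ mol/L

1.3×10⁻⁶ M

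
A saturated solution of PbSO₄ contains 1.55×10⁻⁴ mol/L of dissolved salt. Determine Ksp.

Ksp = 2.40×10⁻⁸

PbSO₄(s) ⇌ Pb²⁺(aq) + SO₄²⁻(aq)
If s mol/L of PbSO₄ dissolves, [Pb²⁺] = s and [SO₄²⁻] = s.
Ksp = [Pb²⁺][SO₄²⁻] = s · s = s^2
Ksp = (1.55×10⁻⁴)^2 = 2.40×10⁻⁸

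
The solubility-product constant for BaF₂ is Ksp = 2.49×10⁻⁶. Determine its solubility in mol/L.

BaF₂(s) ⇌ Ba²⁺(aq) + 2 F⁻(aq)
For each mole of BaF₂ that dissolves per liter, [Ba²⁺] = s and [F⁻] = 2s; let s denote this solubility.
Ksp = [Ba²⁺][F⁻]^2 = s · (2s)^2 = 4s^3
4s^3 = 2.49×10⁻⁶  ⇒  s^3 = 6.23×10⁻⁷
Taking the 3rd root, s = 8.54×10⁻³ mol L⁻¹.

8.54×10⁻³ M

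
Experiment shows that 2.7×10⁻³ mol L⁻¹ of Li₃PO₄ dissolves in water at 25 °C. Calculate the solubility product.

Ksp = 1.4×10⁻⁹

Li₃PO₄(s) ⇌ 3 Li⁺(aq) + PO₄³⁻(aq)
For each mole of Li₃PO₄ that dissolves per liter, [Li⁺] = 3s and [PO₄³⁻] = s; let s denote this solubility.
Ksp = [Li⁺]^3[PO₄³⁻] = (3s)^3 · s = 27s^4
Ksp = 27 × (2.7×10⁻³)^4 = 1.4×10⁻⁹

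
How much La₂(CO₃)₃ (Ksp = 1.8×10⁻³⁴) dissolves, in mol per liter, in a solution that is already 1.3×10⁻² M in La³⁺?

3.4×10⁻¹¹ M

La₂(CO₃)₃(s) ⇌ 2 La³⁺(aq) + 3 CO₃²⁻(aq)
Let s be the solubility of La₂(CO₃)₃ here. The common ion gives [La³⁺] ≈ 1.3×10⁻² M, and [CO₃²⁻] = 3s.
Ksp = [La³⁺]^2[CO₃²⁻]^3 = (1.3×10⁻²)^2(3s)^3
(3s)^3 = 1.8×10⁻³⁴ / (1.3×10⁻²)^2 = 1.1×10⁻³⁰
s = 3.4×10⁻¹¹ M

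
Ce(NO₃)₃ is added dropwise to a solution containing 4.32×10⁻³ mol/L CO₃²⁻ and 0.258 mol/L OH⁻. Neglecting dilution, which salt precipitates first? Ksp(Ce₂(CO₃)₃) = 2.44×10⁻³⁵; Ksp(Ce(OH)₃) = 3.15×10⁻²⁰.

Each salt precipitates once Q = Ksp for that salt.
For Ce₂(CO₃)₃: [Ce³⁺] = (Ksp/[CO₃²⁻]^3)^(1/2) = 1.74×10⁻¹⁴ mol/L
For Ce(OH)₃: [Ce³⁺] = (Ksp/[OH⁻]^3) = 1.83×10⁻¹⁸ mol/L
Ce(OH)₃ requires the lower [Ce³⁺], so it precipitates first.

Ce(OH)₃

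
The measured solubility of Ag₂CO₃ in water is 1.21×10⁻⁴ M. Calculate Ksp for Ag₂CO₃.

Ag₂CO₃(s) ⇌ 2 Ag⁺(aq) + CO₃²⁻(aq)
Call the molar solubility s, so that [Ag⁺] = 2s and [CO₃²⁻] = s.
Ksp = [Ag⁺]^2[CO₃²⁻] = (2s)^2 · s = 4s^3
Ksp = 4 × (1.21×10⁻⁴)^3 = 7.09×10⁻¹²

Ksp = 7.09×10⁻¹²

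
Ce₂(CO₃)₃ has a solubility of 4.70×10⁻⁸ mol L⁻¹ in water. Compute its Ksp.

Ce₂(CO₃)₃(s) ⇌ 2 Ce³⁺(aq) + 3 CO₃²⁻(aq)
For each mole of Ce₂(CO₃)₃ that dissolves per liter, [Ce³⁺] = 2s and [CO₃²⁻] = 3s; let s denote this solubility.
Ksp = [Ce³⁺]^2[CO₃²⁻]^3 = (2s)^2 · (3s)^3 = 108s^5
Ksp = 108 × (4.70×10⁻⁸)^5 = 2.48×10⁻³⁵

Ksp = 2.48×10⁻³⁵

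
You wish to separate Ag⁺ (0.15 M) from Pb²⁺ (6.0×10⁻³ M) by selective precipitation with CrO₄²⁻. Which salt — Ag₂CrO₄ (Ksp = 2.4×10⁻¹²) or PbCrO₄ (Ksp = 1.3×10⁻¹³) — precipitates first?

PbCrO₄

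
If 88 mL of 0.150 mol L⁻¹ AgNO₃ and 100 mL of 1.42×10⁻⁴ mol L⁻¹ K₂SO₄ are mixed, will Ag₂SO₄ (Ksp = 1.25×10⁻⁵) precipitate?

The combined volume is 188 mL.
[Ag⁺] = (0.150)(88)/188 = 7.02×10⁻² mol L⁻¹
[SO₄²⁻] = (1.42×10⁻⁴)(100)/188 = 7.55×10⁻⁵ mol L⁻¹
Q = [Ag⁺]^2[SO₄²⁻] = 3.72×10⁻⁷
Q = 3.72×10⁻⁷ < Ksp = 1.25×10⁻⁵, so the solution is unsaturated and no precipitate forms.

No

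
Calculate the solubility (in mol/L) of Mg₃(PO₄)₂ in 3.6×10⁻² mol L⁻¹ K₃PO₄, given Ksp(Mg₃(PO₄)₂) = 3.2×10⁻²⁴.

Mg₃(PO₄)₂(s) ⇌ 3 Mg²⁺(aq) + 2 PO₄³⁻(aq)
Let s be the solubility of Mg₃(PO₄)₂ here. The common ion gives [PO₄³⁻] ≈ 3.6×10⁻² mol L⁻¹, and [Mg²⁺] = 3s.
Ksp = [Mg²⁺]^3[PO₄³⁻]^2 = (3s)^3(3.6×10⁻²)^2
(3s)^3 = 3.2×10⁻²⁴ / (3.6×10⁻²)^2 = 2.5×10⁻²¹
s = 4.5×10⁻⁸ mol L⁻¹

4.5×10⁻⁸ M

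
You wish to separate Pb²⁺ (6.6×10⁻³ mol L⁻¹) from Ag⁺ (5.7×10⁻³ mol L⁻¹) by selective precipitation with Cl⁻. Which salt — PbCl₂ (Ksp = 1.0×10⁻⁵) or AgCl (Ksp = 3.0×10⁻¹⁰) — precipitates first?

AgCl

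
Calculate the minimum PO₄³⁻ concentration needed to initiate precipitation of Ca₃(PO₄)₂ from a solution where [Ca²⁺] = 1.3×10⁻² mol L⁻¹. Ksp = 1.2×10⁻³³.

2.3×10⁻¹⁴ M

The threshold for precipitation is Q = Ksp.
Ca₃(PO₄)₂(s) ⇌ 3 Ca²⁺(aq) + 2 PO₄³⁻(aq)
Ksp = [Ca²⁺]^3[PO₄³⁻]^2 = [PO₄³⁻]^2(1.3×10⁻²)^3
[PO₄³⁻]^2 = 1.2×10⁻³³ / (1.3×10⁻²)^3 = 5.5×10⁻²⁸
[PO₄³⁻] = 2.3×10⁻¹⁴ mol L⁻¹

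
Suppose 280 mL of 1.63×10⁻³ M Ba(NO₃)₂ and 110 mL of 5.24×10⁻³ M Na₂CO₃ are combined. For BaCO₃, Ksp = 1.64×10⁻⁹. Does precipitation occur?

After mixing, V = 280 mL + 110 mL = 390 mL.
[Ba²⁺] = (1.63×10⁻³)(280)/390 = 1.17×10⁻³ M
[CO₃²⁻] = (5.24×10⁻³)(110)/390 = 1.48×10⁻³ M
Q = [Ba²⁺][CO₃²⁻] = 1.73×10⁻⁶
Q = 1.73×10⁻⁶ > Ksp = 1.64×10⁻⁹, so the solution is supersaturated and BaCO₃ precipitates.

Yes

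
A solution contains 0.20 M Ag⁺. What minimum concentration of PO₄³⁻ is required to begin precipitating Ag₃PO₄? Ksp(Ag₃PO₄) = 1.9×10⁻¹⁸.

2.4×10⁻¹⁶ M

A salt starts to precipitate once the ion product Q reaches its Ksp.
Ag₃PO₄(s) ⇌ 3 Ag⁺(aq) + PO₄³⁻(aq)
Ksp = [Ag⁺]^3[PO₄³⁻] = [PO₄³⁻](0.20)^3
[PO₄³⁻] = 1.9×10⁻¹⁸ / (0.20)^3 = 2.4×10⁻¹⁶
[PO₄³⁻] = 2.4×10⁻¹⁶ M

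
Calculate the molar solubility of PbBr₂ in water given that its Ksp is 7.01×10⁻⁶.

1.21×10⁻² M

PbBr₂(s) ⇌ Pb²⁺(aq) + 2 Br⁻(aq)
With molar solubility s: [Pb²⁺] = s, [Br⁻] = 2s.
Ksp = [Pb²⁺][Br⁻]^2 = s · (2s)^2 = 4s^3
4s^3 = 7.01×10⁻⁶  ⇒  s^3 = 1.75×10⁻⁶
Taking the 3rd root, s = 1.21×10⁻² mol L⁻¹.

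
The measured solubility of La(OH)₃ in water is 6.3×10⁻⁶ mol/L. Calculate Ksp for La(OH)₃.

La(OH)₃(s) ⇌ La³⁺(aq) + 3 OH⁻(aq)
If s mol/L of La(OH)₃ dissolves, [La³⁺] = s and [OH⁻] = 3s.
Ksp = [La³⁺][OH⁻]^3 = s · (3s)^3 = 27s^4
Ksp = 27 × (6.3×10⁻⁶)^4 = 4.3×10⁻²⁰

Ksp = 4.3×10⁻²⁰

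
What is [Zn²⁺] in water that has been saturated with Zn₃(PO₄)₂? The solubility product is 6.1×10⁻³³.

Zn₃(PO₄)₂(s) ⇌ 3 Zn²⁺(aq) + 2 PO₄³⁻(aq)
For each mole of Zn₃(PO₄)₂ that dissolves per liter, [Zn²⁺] = 3s and [PO₄³⁻] = 2s; let s denote this solubility.
Ksp = [Zn²⁺]^3[PO₄³⁻]^2 = (3s)^3 · (2s)^2 = 108s^5 = 6.1×10⁻³³
s = 1.4×10⁻⁷ M
[Zn²⁺] = 3s = 4.2×10⁻⁷ M

4.2×10⁻⁷ M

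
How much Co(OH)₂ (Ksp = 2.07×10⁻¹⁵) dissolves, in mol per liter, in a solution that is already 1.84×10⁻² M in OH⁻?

6.11×10⁻¹² M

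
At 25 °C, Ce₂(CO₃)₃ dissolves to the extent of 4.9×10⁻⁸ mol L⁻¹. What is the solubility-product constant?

Ce₂(CO₃)₃(s) ⇌ 2 Ce³⁺(aq) + 3 CO₃²⁻(aq)
For each mole of Ce₂(CO₃)₃ that dissolves per liter, [Ce³⁺] = 2s and [CO₃²⁻] = 3s; let s denote this solubility.
Ksp = [Ce³⁺]^2[CO₃²⁻]^3 = (2s)^2 · (3s)^3 = 108s^5
Ksp = 108 × (4.9×10⁻⁸)^5 = 3.1×10⁻³⁵

Ksp = 3.1×10⁻³⁵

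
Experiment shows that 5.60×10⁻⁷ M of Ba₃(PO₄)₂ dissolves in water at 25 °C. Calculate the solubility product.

Ba₃(PO₄)₂(s) ⇌ 3 Ba²⁺(aq) + 2 PO₄³⁻(aq)
Let s be the molar solubility. Then [Ba²⁺] = 3s and [PO₄³⁻] = 2s.
Ksp = [Ba²⁺]^3[PO₄³⁻]^2 = (3s)^3 · (2s)^2 = 108s^5
Ksp = 108 × (5.60×10⁻⁷)^5 = 5.95×10⁻³⁰

Ksp = 5.95×10⁻³⁰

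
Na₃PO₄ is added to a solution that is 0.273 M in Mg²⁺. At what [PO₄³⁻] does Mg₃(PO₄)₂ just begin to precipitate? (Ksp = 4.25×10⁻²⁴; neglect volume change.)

1.45×10⁻¹¹ M

Precipitation of each salt begins when its ion product equals Ksp.
Mg₃(PO₄)₂(s) ⇌ 3 Mg²⁺(aq) + 2 PO₄³⁻(aq)
Ksp = [Mg²⁺]^3[PO₄³⁻]^2 = [PO₄³⁻]^2(0.273)^3
[PO₄³⁻]^2 = 4.25×10⁻²⁴ / (0.273)^3 = 2.09×10⁻²²
[PO₄³⁻] = 1.45×10⁻¹¹ M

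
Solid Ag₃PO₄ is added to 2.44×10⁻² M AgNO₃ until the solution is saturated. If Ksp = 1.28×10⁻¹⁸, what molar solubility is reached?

8.81×10⁻¹⁴ M

Ag₃PO₄(s) ⇌ 3 Ag⁺(aq) + PO₄³⁻(aq)
Ag⁺ is already present at 2.44×10⁻² M. If s mol/L of Ag₃PO₄ dissolves, [PO₄³⁻] = s while [Ag⁺] ≈ 2.44×10⁻² M.
Ksp = [Ag⁺]^3[PO₄³⁻] = (2.44×10⁻²)^3s
s = 1.28×10⁻¹⁸ / (2.44×10⁻²)^3 = 8.81×10⁻¹⁴
s = 8.81×10⁻¹⁴ M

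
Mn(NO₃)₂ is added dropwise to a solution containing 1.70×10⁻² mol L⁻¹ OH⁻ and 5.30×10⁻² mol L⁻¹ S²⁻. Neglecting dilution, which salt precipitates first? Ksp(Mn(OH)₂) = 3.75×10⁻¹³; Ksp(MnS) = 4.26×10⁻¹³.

MnS

A salt starts to precipitate once the ion product Q reaches its Ksp.
For Mn(OH)₂: [Mn²⁺] = (Ksp/[OH⁻]^2) = 1.30×10⁻⁹ mol L⁻¹
For MnS: [Mn²⁺] = (Ksp/[S²⁻]) = 8.04×10⁻¹² mol L⁻¹
MnS requires the lower [Mn²⁺], so it precipitates first.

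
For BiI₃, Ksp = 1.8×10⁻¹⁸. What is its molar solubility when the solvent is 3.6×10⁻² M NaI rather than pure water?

BiI₃(s) ⇌ Bi³⁺(aq) + 3 I⁻(aq)
I⁻ is already present at 3.6×10⁻² M. If s mol/L of BiI₃ dissolves, [Bi³⁺] = s while [I⁻] ≈ 3.6×10⁻² M.
Ksp = [Bi³⁺][I⁻]^3 = s(3.6×10⁻²)^3
s = 1.8×10⁻¹⁸ / (3.6×10⁻²)^3 = 3.9×10⁻¹⁴
s = 3.9×10⁻¹⁴ M

3.9×10⁻¹⁴ M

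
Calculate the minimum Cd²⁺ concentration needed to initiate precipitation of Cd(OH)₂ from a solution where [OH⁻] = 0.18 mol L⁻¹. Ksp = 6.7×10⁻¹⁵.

The threshold for precipitation is Q = Ksp.
Cd(OH)₂(s) ⇌ Cd²⁺(aq) + 2 OH⁻(aq)
Ksp = [Cd²⁺][OH⁻]^2 = [Cd²⁺](0.18)^2
[Cd²⁺] = 6.7×10⁻¹⁵ / (0.18)^2 = 2.1×10⁻¹³
[Cd²⁺] = 2.1×10⁻¹³ mol L⁻¹

2.1×10⁻¹³ M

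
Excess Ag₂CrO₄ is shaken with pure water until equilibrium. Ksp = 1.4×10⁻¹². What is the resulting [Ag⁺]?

1.4×10⁻⁴ M

Ag₂CrO₄(s) ⇌ 2 Ag⁺(aq) + CrO₄²⁻(aq)
With molar solubility s: [Ag⁺] = 2s, [CrO₄²⁻] = s.
Ksp = [Ag⁺]^2[CrO₄²⁻] = (2s)^2 · s = 4s^3 = 1.4×10⁻¹²
s = 7.0×10⁻⁵ mol L⁻¹
[Ag⁺] = 2s = 1.4×10⁻⁴ mol L⁻¹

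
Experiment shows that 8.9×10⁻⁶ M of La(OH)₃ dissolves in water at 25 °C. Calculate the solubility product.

Ksp = 1.7×10⁻¹⁹

La(OH)₃(s) ⇌ La³⁺(aq) + 3 OH⁻(aq)
With molar solubility s: [La³⁺] = s, [OH⁻] = 3s.
Ksp = [La³⁺][OH⁻]^3 = s · (3s)^3 = 27s^4
Ksp = 27 × (8.9×10⁻⁶)^4 = 1.7×10⁻¹⁹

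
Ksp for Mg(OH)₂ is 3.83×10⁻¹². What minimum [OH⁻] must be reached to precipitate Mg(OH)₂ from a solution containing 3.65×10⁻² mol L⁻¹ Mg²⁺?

1.02×10⁻⁵ M

The threshold for precipitation is Q = Ksp.
Mg(OH)₂(s) ⇌ Mg²⁺(aq) + 2 OH⁻(aq)
Ksp = [Mg²⁺][OH⁻]^2 = [OH⁻]^2(3.65×10⁻²)
[OH⁻]^2 = 3.83×10⁻¹² / (3.65×10⁻²) = 1.05×10⁻¹⁰
[OH⁻] = 1.02×10⁻⁵ mol L⁻¹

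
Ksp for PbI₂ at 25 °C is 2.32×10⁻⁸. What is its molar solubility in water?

PbI₂(s) ⇌ Pb²⁺(aq) + 2 I⁻(aq)
Call the molar solubility s, so that [Pb²⁺] = s and [I⁻] = 2s.
Ksp = [Pb²⁺][I⁻]^2 = s · (2s)^2 = 4s^3
4s^3 = 2.32×10⁻⁸  ⇒  s^3 = 5.80×10⁻⁹
Taking the 3rd root, s = 1.80×10⁻³ mol/L.

1.80×10⁻³ M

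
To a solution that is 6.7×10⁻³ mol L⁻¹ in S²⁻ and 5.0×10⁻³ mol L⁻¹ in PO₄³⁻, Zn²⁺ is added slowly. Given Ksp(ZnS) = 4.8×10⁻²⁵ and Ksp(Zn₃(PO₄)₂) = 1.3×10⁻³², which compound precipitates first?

ZnS

The threshold for precipitation is Q = Ksp.
For ZnS: [Zn²⁺] = (Ksp/[S²⁻]) = 7.2×10⁻²³ mol L⁻¹
For Zn₃(PO₄)₂: [Zn²⁺] = (Ksp/[PO₄³⁻]^2)^(1/3) = 8.0×10⁻¹⁰ mol L⁻¹
The smaller threshold [Zn²⁺] is reached first, so ZnS precipitates first.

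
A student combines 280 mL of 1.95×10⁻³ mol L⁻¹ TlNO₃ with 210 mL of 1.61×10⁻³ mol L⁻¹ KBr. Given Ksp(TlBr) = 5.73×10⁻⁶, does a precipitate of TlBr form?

The combined volume is 490 mL.
[Tl⁺] = (1.95×10⁻³)(280)/490 = 1.11×10⁻³ mol L⁻¹
[Br⁻] = (1.61×10⁻³)(210)/490 = 6.90×10⁻⁴ mol L⁻¹
Q = [Tl⁺][Br⁻] = 7.69×10⁻⁷
Q < Ksp (7.69×10⁻⁷ vs 5.73×10⁻⁶); the solution remains unsaturated and no precipitate forms.

No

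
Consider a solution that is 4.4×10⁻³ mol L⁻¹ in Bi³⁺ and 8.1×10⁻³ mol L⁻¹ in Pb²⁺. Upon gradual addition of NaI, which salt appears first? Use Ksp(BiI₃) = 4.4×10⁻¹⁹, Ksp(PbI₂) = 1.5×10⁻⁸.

BiI₃

Precipitation begins when Q = Ksp.
For BiI₃: [I⁻] = (Ksp/[Bi³⁺])^(1/3) = 4.6×10⁻⁶ mol L⁻¹
For PbI₂: [I⁻] = (Ksp/[Pb²⁺])^(1/2) = 1.4×10⁻³ mol L⁻¹
Since BiI₃ needs less I⁻ to reach saturation, it precipitates first.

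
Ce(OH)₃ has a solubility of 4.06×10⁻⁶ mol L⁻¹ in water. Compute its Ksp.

Ksp = 7.34×10⁻²¹

Ce(OH)₃(s) ⇌ Ce³⁺(aq) + 3 OH⁻(aq)
Call the molar solubility s, so that [Ce³⁺] = s and [OH⁻] = 3s.
Ksp = [Ce³⁺][OH⁻]^3 = s · (3s)^3 = 27s^4
Ksp = 27 × (4.06×10⁻⁶)^4 = 7.34×10⁻²¹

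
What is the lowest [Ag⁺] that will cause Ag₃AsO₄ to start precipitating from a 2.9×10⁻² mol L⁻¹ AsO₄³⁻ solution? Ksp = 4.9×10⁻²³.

1.2×10⁻⁷ M

Each salt precipitates once Q = Ksp for that salt.
Ag₃AsO₄(s) ⇌ 3 Ag⁺(aq) + AsO₄³⁻(aq)
Ksp = [Ag⁺]^3[AsO₄³⁻] = [Ag⁺]^3(2.9×10⁻²)
[Ag⁺]^3 = 4.9×10⁻²³ / (2.9×10⁻²) = 1.7×10⁻²¹
[Ag⁺] = 1.2×10⁻⁷ mol L⁻¹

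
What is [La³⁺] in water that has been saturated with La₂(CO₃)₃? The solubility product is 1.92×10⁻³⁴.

La₂(CO₃)₃(s) ⇌ 2 La³⁺(aq) + 3 CO₃²⁻(aq)
Let s be the molar solubility. Then [La³⁺] = 2s and [CO₃²⁻] = 3s.
Ksp = [La³⁺]^2[CO₃²⁻]^3 = (2s)^2 · (3s)^3 = 108s^5 = 1.92×10⁻³⁴
s = 7.08×10⁻⁸ mol/L
[La³⁺] = 2s = 1.42×10⁻⁷ mol/L

1.42×10⁻⁷ M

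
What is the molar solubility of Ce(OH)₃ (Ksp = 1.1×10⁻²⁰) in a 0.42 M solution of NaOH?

Ce(OH)₃(s) ⇌ Ce³⁺(aq) + 3 OH⁻(aq)
Let s be the solubility of Ce(OH)₃ here. The common ion gives [OH⁻] ≈ 0.42 M, and [Ce³⁺] = s.
Ksp = [Ce³⁺][OH⁻]^3 = s(0.42)^3
s = 1.1×10⁻²⁰ / (0.42)^3 = 1.5×10⁻¹⁹
s = 1.5×10⁻¹⁹ M

1.5×10⁻¹⁹ M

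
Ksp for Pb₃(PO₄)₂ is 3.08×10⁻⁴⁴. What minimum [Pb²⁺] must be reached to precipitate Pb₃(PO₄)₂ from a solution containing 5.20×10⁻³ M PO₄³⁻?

The threshold for precipitation is Q = Ksp.
Pb₃(PO₄)₂(s) ⇌ 3 Pb²⁺(aq) + 2 PO₄³⁻(aq)
Ksp = [Pb²⁺]^3[PO₄³⁻]^2 = [Pb²⁺]^3(5.20×10⁻³)^2
[Pb²⁺]^3 = 3.08×10⁻⁴⁴ / (5.20×10⁻³)^2 = 1.14×10⁻³⁹
[Pb²⁺] = 1.04×10⁻¹³ M

1.04×10⁻¹³ M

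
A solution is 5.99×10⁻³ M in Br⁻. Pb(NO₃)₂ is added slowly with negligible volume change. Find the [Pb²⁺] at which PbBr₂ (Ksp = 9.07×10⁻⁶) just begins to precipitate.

Precipitation of each salt begins when its ion product equals Ksp.
PbBr₂(s) ⇌ Pb²⁺(aq) + 2 Br⁻(aq)
Ksp = [Pb²⁺][Br⁻]^2 = [Pb²⁺](5.99×10⁻³)^2
[Pb²⁺] = 9.07×10⁻⁶ / (5.99×10⁻³)^2 = 0.253
[Pb²⁺] = 0.253 M

0.253 M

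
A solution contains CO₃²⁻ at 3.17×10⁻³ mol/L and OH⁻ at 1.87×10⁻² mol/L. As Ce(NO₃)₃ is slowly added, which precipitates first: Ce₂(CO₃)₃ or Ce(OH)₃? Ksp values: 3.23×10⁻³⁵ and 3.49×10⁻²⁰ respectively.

Precipitation begins when Q = Ksp.
For Ce₂(CO₃)₃: [Ce³⁺] = (Ksp/[CO₃²⁻]^3)^(1/2) = 3.18×10⁻¹⁴ mol/L
For Ce(OH)₃: [Ce³⁺] = (Ksp/[OH⁻]^3) = 5.34×10⁻¹⁵ mol/L
Ce(OH)₃ requires the lower [Ce³⁺], so it precipitates first.

Ce(OH)₃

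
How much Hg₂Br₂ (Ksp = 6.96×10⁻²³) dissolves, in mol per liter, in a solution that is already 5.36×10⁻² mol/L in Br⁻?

2.42×10⁻²⁰ M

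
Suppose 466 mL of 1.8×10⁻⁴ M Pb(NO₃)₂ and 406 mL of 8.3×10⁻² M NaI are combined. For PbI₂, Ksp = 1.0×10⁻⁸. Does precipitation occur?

Yes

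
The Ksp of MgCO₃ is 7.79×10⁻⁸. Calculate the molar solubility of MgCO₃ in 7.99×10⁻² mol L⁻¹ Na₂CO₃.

9.75×10⁻⁷ M

MgCO₃(s) ⇌ Mg²⁺(aq) + CO₃²⁻(aq)
The solution already contains CO₃²⁻ at 7.99×10⁻² mol L⁻¹. Let s be the molar solubility of MgCO₃.
[CO₃²⁻] ≈ 7.99×10⁻² mol L⁻¹ (common ion dominates); [Mg²⁺] = s.
Ksp = [Mg²⁺][CO₃²⁻] = s(7.99×10⁻²)
s = 7.79×10⁻⁸ / (7.99×10⁻²) = 9.75×10⁻⁷
s = 9.75×10⁻⁷ mol L⁻¹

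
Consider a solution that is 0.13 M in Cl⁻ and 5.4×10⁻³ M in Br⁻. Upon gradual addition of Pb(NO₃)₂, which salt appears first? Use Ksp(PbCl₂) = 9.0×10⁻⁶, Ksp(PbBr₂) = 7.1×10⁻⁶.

Precipitation begins when Q = Ksp.
For PbCl₂: [Pb²⁺] = (Ksp/[Cl⁻]^2) = 5.3×10⁻⁴ M
For PbBr₂: [Pb²⁺] = (Ksp/[Br⁻]^2) = 0.24 M
Since PbCl₂ needs less Pb²⁺ to reach saturation, it precipitates first.

PbCl₂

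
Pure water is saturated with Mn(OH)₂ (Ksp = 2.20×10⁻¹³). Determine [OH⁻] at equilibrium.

Mn(OH)₂(s) ⇌ Mn²⁺(aq) + 2 OH⁻(aq)
Call the molar solubility s, so that [Mn²⁺] = s and [OH⁻] = 2s.
Ksp = [Mn²⁺][OH⁻]^2 = s · (2s)^2 = 4s^3 = 2.20×10⁻¹³
s = 3.80×10⁻⁵ M
[OH⁻] = 2s = 7.61×10⁻⁵ M

7.61×10⁻⁵ M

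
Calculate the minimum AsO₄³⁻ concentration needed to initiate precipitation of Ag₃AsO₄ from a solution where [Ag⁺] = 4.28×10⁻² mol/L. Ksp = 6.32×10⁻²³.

8.06×10⁻¹⁹ M

The threshold for precipitation is Q = Ksp.
Ag₃AsO₄(s) ⇌ 3 Ag⁺(aq) + AsO₄³⁻(aq)
Ksp = [Ag⁺]^3[AsO₄³⁻] = [AsO₄³⁻](4.28×10⁻²)^3
[AsO₄³⁻] = 6.32×10⁻²³ / (4.28×10⁻²)^3 = 8.06×10⁻¹⁹
[AsO₄³⁻] = 8.06×10⁻¹⁹ mol/L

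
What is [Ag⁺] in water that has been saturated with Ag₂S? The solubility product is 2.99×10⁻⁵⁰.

Ag₂S(s) ⇌ 2 Ag⁺(aq) + S²⁻(aq)
Let s be the molar solubility. Then [Ag⁺] = 2s and [S²⁻] = s.
Ksp = [Ag⁺]^2[S²⁻] = (2s)^2 · s = 4s^3 = 2.99×10⁻⁵⁰
s = 1.96×10⁻¹⁷ M
[Ag⁺] = 2s = 3.91×10⁻¹⁷ M

3.91×10⁻¹⁷ M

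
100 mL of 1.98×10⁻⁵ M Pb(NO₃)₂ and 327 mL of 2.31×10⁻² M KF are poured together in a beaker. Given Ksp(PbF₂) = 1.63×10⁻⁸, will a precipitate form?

No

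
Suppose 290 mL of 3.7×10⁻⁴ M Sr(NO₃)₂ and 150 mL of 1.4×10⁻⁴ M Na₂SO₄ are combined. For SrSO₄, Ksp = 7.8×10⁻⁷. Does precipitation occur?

No

Total volume after mixing = 290 + 150 = 440 mL.
[Sr²⁺] = (3.7×10⁻⁴)(290)/440 = 2.4×10⁻⁴ M
[SO₄²⁻] = (1.4×10⁻⁴)(150)/440 = 4.8×10⁻⁵ M
Q = [Sr²⁺][SO₄²⁻] = 1.2×10⁻⁸
Q < Ksp (1.2×10⁻⁸ vs 7.8×10⁻⁷); the solution remains unsaturated and no precipitate forms.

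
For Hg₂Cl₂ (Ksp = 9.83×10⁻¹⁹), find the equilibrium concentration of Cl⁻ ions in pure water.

1.25×10⁻⁶ M

Hg₂Cl₂(s) ⇌ Hg₂²⁺(aq) + 2 Cl⁻(aq)
If s mol/L of Hg₂Cl₂ dissolves, [Hg₂²⁺] = s and [Cl⁻] = 2s.
Ksp = [Hg₂²⁺][Cl⁻]^2 = s · (2s)^2 = 4s^3 = 9.83×10⁻¹⁹
s = 6.26×10⁻⁷ M
[Cl⁻] = 2s = 1.25×10⁻⁶ M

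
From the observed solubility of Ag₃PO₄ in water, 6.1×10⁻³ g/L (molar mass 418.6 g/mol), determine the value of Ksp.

Ksp = 1.2×10⁻¹⁸

Molar solubility s = (6.1×10⁻³ g/L) / (418.6 g/mol) = 1.457×10⁻⁵ mol/L
Ag₃PO₄(s) ⇌ 3 Ag⁺(aq) + PO₄³⁻(aq)
If s mol/L of Ag₃PO₄ dissolves, [Ag⁺] = 3s and [PO₄³⁻] = s.
Ksp = [Ag⁺]^3[PO₄³⁻] = (3s)^3 · s = 27s^4
Ksp = 27 × (1.457×10⁻⁵)^4 = 1.2×10⁻¹⁸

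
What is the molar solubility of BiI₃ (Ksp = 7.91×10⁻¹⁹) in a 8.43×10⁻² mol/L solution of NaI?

BiI₃(s) ⇌ Bi³⁺(aq) + 3 I⁻(aq)
With I⁻ already at 8.43×10⁻² mol/L and s small, take [I⁻] ≈ 8.43×10⁻² mol/L and [Bi³⁺] = s.
Ksp = [Bi³⁺][I⁻]^3 = s(8.43×10⁻²)^3
s = 7.91×10⁻¹⁹ / (8.43×10⁻²)^3 = 1.32×10⁻¹⁵
s = 1.32×10⁻¹⁵ mol/L

1.32×10⁻¹⁵ M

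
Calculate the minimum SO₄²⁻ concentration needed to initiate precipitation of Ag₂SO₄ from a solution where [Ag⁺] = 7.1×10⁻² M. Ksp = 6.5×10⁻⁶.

1.3×10⁻³ M

The threshold for precipitation is Q = Ksp.
Ag₂SO₄(s) ⇌ 2 Ag⁺(aq) + SO₄²⁻(aq)
Ksp = [Ag⁺]^2[SO₄²⁻] = [SO₄²⁻](7.1×10⁻²)^2
[SO₄²⁻] = 6.5×10⁻⁶ / (7.1×10⁻²)^2 = 1.3×10⁻³
[SO₄²⁻] = 1.3×10⁻³ M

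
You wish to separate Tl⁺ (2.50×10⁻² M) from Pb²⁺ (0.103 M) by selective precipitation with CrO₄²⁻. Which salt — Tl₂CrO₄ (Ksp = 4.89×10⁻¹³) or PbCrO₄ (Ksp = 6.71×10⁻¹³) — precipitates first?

PbCrO₄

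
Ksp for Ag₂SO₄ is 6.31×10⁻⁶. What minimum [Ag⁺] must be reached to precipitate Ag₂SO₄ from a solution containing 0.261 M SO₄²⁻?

4.92×10⁻³ M

The threshold for precipitation is Q = Ksp.
Ag₂SO₄(s) ⇌ 2 Ag⁺(aq) + SO₄²⁻(aq)
Ksp = [Ag⁺]^2[SO₄²⁻] = [Ag⁺]^2(0.261)
[Ag⁺]^2 = 6.31×10⁻⁶ / (0.261) = 2.42×10⁻⁵
[Ag⁺] = 4.92×10⁻³ M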